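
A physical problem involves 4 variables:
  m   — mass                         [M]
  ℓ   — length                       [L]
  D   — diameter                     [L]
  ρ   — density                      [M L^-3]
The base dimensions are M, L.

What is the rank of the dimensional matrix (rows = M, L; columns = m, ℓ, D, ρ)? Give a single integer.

2

Write exponents as rows M,L / cols m,ℓ,D,ρ:
  M: [ 1  0  0  1]
  L: [ 0  1  1 -3]
Row reduction gives pivot columns m,ℓ; rank = 2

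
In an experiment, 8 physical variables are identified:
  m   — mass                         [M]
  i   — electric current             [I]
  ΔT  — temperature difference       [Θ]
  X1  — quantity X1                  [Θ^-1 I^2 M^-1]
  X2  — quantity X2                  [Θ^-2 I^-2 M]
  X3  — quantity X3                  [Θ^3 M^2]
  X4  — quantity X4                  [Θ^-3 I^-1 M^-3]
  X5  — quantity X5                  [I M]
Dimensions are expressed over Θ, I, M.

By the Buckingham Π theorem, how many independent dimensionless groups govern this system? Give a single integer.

5

Dimensional matrix (Θ×I×M by m×i×ΔT×X1×X2×X3×X4×X5):
  Θ: [ 0  0  1 -1 -2  3 -3  0]
  I: [ 0  1  0  2 -2  0 -1  1]
  M: [ 1  0  0 -1  1  2 -3  1]
Echelon form has 3 nonzero rows (pivots: m,i,ΔT)
8 vars − rank 3 = 5 Π groups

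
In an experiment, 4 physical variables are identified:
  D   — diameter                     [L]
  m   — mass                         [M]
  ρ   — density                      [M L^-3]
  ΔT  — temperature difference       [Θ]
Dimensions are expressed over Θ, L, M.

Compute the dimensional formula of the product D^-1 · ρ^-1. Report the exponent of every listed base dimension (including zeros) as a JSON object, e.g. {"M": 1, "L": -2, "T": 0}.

{"Θ": 0, "L": 2, "M": -1}

Exponent matrix [Θ,L,M] × [D,m,ρ,ΔT]:
  Θ: [ 0  0  0  1]
  L: [ 1  0 -3  0]
  M: [ 0  1  1  0]
  [Θ]: (-1)·0+(-1)·0 = 0
  [L]: (-1)·1+(-1)·-3 = 2
  [M]: (-1)·0+(-1)·1 = -1
⇒ L^2 M^-1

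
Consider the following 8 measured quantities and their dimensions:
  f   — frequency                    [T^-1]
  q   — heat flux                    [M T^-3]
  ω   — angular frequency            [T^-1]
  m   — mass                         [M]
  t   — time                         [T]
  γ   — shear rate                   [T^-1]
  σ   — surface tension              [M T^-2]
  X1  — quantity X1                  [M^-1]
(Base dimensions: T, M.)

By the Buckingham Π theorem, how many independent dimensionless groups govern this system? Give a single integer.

6

Exponent matrix [T,M] × [f,q,ω,m,t,γ,σ,X1]:
  T: [-1 -3 -1  0  1 -1 -2  0]
  M: [ 0  1  0  1  0  0  1 -1]
Echelon form has 2 nonzero rows (pivots: f,q)
Π count = n − r = 8 − 2 = 6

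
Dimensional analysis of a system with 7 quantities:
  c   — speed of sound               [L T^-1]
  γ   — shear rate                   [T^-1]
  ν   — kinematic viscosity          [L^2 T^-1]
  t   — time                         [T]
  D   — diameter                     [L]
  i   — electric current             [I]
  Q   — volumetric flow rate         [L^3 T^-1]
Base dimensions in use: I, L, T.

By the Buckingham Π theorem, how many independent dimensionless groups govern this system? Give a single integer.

Exponent matrix [I,L,T] × [c,γ,ν,t,D,i,Q]:
  I: [ 0  0  0  0  0  1  0]
  L: [ 1  0  2  0  1  0  3]
  T: [-1 -1 -1  1  0  0 -1]
RREF → pivots at {c,γ,i} ⇒ r = 3
7 vars − rank 3 = 4 Π groups

4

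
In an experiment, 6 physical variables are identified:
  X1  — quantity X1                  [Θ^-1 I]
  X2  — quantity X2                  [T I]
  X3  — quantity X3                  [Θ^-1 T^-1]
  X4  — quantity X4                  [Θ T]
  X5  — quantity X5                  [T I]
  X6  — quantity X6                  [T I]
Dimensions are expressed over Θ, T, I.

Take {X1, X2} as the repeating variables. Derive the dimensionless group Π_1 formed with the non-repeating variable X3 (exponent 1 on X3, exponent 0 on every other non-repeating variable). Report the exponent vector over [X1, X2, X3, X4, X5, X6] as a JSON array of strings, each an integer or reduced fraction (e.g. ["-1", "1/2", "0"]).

["-1", "1", "1", "0", "0", "0"]

Write exponents as rows Θ,T,I / cols X1,X2,X3,X4,X5,X6:
  Θ: [-1  0 -1  1  0  0]
  T: [ 0  1 -1  1  1  1]
  I: [ 1  1  0  0  1  1]
RREF → pivots at {X1,X2} ⇒ r = 2
Pivot set = {X1,X2}, free = {X3,X4,X5,X6}
RREF:
  r0: [   1    0    1   -1    0    0]
  r1: [   0    1   -1    1    1    1]
  r2: [   0    0    0    0    0    0]
Fix exponent of X3 at 1, X4 at 0, X5 at 0, X6 at 0; solve each RREF row for its pivot's exponent:
  r0: exp(X1) + (1)·1 = 0 ⇒ exp(X1) = -1
  r1: exp(X2) + (-1)·1 = 0 ⇒ exp(X2) = 1
Π_1 = X1^-1 · X2 · X3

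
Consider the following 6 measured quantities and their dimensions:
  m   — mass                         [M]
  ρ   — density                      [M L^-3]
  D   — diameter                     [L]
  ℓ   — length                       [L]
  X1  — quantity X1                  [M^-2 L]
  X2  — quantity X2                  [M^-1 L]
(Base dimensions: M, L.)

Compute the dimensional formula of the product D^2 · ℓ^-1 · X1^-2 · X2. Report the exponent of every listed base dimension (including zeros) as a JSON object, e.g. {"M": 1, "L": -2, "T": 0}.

Write exponents as rows M,L / cols m,ρ,D,ℓ,X1,X2:
  M: [ 1  1  0  0 -2 -1]
  L: [ 0 -3  1  1  1  1]
  [M]: (2)·0+(-1)·0+(-2)·-2+(1)·-1 = 3
  [L]: (2)·1+(-1)·1+(-2)·1+(1)·1 = 0
⇒ M^3

{"M": 3, "L": 0}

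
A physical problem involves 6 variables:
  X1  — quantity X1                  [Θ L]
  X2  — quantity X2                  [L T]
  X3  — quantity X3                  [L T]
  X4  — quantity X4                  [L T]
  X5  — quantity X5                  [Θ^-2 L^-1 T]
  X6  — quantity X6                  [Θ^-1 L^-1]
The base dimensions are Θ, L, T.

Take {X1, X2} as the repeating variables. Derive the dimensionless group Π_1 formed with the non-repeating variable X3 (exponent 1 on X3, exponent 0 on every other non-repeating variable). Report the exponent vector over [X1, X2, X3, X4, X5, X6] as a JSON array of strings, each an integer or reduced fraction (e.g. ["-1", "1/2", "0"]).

Write exponents as rows Θ,L,T / cols X1,X2,X3,X4,X5,X6:
  Θ: [ 1  0  0  0 -2 -1]
  L: [ 1  1  1  1 -1 -1]
  T: [ 0  1  1  1  1  0]
Echelon form has 2 nonzero rows (pivots: X1,X2)
Pivot set = {X1,X2}, free = {X3,X4,X5,X6}
RREF:
  r0: [   1    0    0    0   -2   -1]
  r1: [   0    1    1    1    1    0]
  r2: [   0    0    0    0    0    0]
Fix exponent of X3 at 1, X4 at 0, X5 at 0, X6 at 0; solve each RREF row for its pivot's exponent:
  r0: exp(X1) + (0)·1 = 0 ⇒ exp(X1) = 0
  r1: exp(X2) + (1)·1 = 0 ⇒ exp(X2) = -1
Π_1 = X2^-1 · X3

["0", "-1", "1", "0", "0", "0"]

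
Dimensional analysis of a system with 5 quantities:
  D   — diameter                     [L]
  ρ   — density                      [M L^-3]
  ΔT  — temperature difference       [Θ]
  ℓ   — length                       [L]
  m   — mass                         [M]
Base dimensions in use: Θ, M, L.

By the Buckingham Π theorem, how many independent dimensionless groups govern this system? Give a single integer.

Write exponents as rows Θ,M,L / cols D,ρ,ΔT,ℓ,m:
  Θ: [ 0  0  1  0  0]
  M: [ 0  1  0  0  1]
  L: [ 1 -3  0  1  0]
Row reduction gives pivot columns D,ρ,ΔT; rank = 3
n=5, r=3 ⇒ 2 dimensionless groups

2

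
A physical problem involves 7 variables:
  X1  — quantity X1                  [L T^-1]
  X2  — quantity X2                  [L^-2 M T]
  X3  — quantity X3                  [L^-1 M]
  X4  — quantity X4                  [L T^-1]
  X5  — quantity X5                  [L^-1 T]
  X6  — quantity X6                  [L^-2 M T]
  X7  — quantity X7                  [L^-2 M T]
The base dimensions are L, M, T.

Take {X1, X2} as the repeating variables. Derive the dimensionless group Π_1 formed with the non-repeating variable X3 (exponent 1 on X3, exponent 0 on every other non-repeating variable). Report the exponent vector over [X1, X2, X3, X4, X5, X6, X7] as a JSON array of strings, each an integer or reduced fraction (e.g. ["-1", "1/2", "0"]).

Exponent matrix [L,M,T] × [X1,X2,X3,X4,X5,X6,X7]:
  L: [ 1 -2 -1  1 -1 -2 -2]
  M: [ 0  1  1  0  0  1  1]
  T: [-1  1  0 -1  1  1  1]
Row reduction gives pivot columns X1,X2; rank = 2
Pivot set = {X1,X2}, free = {X3,X4,X5,X6,X7}
RREF:
  r0: [   1    0    1    1   -1    0    0]
  r1: [   0    1    1    0    0    1    1]
  r2: [   0    0    0    0    0    0    0]
Fix exponent of X3 at 1, X4 at 0, X5 at 0, X6 at 0, X7 at 0; solve each RREF row for its pivot's exponent:
  r0: exp(X1) + (1)·1 = 0 ⇒ exp(X1) = -1
  r1: exp(X2) + (1)·1 = 0 ⇒ exp(X2) = -1
Π_1 = X1^-1 · X2^-1 · X3

["-1", "-1", "1", "0", "0", "0", "0"]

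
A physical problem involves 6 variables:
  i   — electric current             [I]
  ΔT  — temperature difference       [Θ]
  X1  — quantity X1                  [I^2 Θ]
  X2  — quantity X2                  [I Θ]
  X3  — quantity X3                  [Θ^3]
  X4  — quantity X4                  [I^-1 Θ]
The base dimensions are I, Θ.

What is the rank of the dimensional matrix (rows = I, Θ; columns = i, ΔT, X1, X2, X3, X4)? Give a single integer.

Dimensional matrix (I×Θ by i×ΔT×X1×X2×X3×X4):
  I: [ 1  0  2  1  0 -1]
  Θ: [ 0  1  1  1  3  1]
Row reduction gives pivot columns i,ΔT; rank = 2

2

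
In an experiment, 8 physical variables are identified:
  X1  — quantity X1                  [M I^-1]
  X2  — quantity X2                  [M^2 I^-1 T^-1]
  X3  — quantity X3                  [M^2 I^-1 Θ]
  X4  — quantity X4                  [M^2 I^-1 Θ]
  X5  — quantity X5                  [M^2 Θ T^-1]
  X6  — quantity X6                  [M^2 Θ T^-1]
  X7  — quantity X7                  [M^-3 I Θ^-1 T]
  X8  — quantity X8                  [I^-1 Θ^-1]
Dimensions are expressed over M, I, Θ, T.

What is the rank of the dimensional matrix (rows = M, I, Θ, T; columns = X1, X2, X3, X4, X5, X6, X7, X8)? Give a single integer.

3

Dimensional matrix (M×I×Θ×T by X1×X2×X3×X4×X5×X6×X7×X8):
  M: [ 1  2  2  2  2  2 -3  0]
  I: [-1 -1 -1 -1  0  0  1 -1]
  Θ: [ 0  0  1  1  1  1 -1 -1]
  T: [ 0 -1  0  0 -1 -1  1  0]
RREF → pivots at {X1,X2,X3} ⇒ r = 3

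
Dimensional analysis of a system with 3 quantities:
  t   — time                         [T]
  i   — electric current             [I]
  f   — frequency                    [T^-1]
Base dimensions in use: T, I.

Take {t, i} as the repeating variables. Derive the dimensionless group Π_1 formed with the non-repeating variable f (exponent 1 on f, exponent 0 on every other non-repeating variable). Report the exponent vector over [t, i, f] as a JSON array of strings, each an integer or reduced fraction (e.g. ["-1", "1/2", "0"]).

Dimensional matrix (T×I by t×i×f):
  T: [ 1  0 -1]
  I: [ 0  1  0]
Row reduction gives pivot columns t,i; rank = 2
Repeat: t,i; free: f
RREF:
  r0: [   1    0   -1]
  r1: [   0    1    0]
Fix exponent of f at 1; solve each RREF row for its pivot's exponent:
  r0: exp(t) + (-1)·1 = 0 ⇒ exp(t) = 1
  r1: exp(i) + (0)·1 = 0 ⇒ exp(i) = 0
Π_1 = t · f

["1", "0", "1"]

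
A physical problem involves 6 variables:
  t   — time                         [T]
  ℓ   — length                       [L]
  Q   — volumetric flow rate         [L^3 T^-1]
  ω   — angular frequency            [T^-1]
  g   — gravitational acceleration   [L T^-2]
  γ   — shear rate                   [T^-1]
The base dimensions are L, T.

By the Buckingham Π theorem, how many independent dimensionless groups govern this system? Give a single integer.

4

Exponent matrix [L,T] × [t,ℓ,Q,ω,g,γ]:
  L: [ 0  1  3  0  1  0]
  T: [ 1  0 -1 -1 -2 -1]
RREF → pivots at {t,ℓ} ⇒ r = 2
Π count = n − r = 6 − 2 = 4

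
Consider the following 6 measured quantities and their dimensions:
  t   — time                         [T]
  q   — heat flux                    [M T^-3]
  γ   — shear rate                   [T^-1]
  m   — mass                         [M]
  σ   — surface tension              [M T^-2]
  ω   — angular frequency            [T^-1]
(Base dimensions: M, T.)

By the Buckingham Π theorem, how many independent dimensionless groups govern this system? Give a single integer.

4

Dimensional matrix (M×T by t×q×γ×m×σ×ω):
  M: [ 0  1  0  1  1  0]
  T: [ 1 -3 -1  0 -2 -1]
Echelon form has 2 nonzero rows (pivots: t,q)
n=6, r=2 ⇒ 4 dimensionless groups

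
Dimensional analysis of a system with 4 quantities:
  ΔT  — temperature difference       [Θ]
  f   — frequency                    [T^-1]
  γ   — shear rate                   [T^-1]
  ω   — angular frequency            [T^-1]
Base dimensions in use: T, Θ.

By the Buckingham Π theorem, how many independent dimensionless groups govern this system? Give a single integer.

Write exponents as rows T,Θ / cols ΔT,f,γ,ω:
  T: [ 0 -1 -1 -1]
  Θ: [ 1  0  0  0]
RREF → pivots at {ΔT,f} ⇒ r = 2
4 vars − rank 2 = 2 Π groups

2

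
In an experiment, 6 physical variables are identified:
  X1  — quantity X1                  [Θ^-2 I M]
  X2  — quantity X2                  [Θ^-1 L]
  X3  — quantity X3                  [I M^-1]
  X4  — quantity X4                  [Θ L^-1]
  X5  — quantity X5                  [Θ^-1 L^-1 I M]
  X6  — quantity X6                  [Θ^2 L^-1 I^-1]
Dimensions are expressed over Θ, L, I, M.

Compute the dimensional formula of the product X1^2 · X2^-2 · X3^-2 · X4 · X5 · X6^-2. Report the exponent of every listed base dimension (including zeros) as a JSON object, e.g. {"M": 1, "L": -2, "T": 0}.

{"Θ": -6, "L": -2, "I": 3, "M": 5}

Exponent matrix [Θ,L,I,M] × [X1,X2,X3,X4,X5,X6]:
  Θ: [-2 -1  0  1 -1  2]
  L: [ 0  1  0 -1 -1 -1]
  I: [ 1  0  1  0  1 -1]
  M: [ 1  0 -1  0  1  0]
  [Θ]: (2)·-2+(-2)·-1+(-2)·0+(1)·1+(1)·-1+(-2)·2 = -6
  [L]: (2)·0+(-2)·1+(-2)·0+(1)·-1+(1)·-1+(-2)·-1 = -2
  [I]: (2)·1+(-2)·0+(-2)·1+(1)·0+(1)·1+(-2)·-1 = 3
  [M]: (2)·1+(-2)·0+(-2)·-1+(1)·0+(1)·1+(-2)·0 = 5
⇒ Θ^-6 L^-2 I^3 M^5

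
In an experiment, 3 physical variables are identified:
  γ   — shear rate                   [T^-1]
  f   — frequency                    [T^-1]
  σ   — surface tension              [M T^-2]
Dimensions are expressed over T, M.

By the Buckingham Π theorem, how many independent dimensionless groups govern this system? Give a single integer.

Dimensional matrix (T×M by γ×f×σ):
  T: [-1 -1 -2]
  M: [ 0  0  1]
Echelon form has 2 nonzero rows (pivots: γ,σ)
n=3, r=2 ⇒ 1 dimensionless group

1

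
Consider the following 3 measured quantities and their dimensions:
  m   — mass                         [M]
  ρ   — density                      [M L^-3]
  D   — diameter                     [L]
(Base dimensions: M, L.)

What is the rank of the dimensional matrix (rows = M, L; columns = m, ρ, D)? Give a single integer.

Write exponents as rows M,L / cols m,ρ,D:
  M: [ 1  1  0]
  L: [ 0 -3  1]
Row reduction gives pivot columns m,ρ; rank = 2

2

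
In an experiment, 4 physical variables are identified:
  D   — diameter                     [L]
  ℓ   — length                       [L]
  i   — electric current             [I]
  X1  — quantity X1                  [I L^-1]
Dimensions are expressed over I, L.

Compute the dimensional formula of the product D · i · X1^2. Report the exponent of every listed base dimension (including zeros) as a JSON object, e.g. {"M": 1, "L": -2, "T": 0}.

Exponent matrix [I,L] × [D,ℓ,i,X1]:
  I: [ 0  0  1  1]
  L: [ 1  1  0 -1]
  [I]: (1)·0+(1)·1+(2)·1 = 3
  [L]: (1)·1+(1)·0+(2)·-1 = -1
⇒ I^3 L^-1

{"I": 3, "L": -1}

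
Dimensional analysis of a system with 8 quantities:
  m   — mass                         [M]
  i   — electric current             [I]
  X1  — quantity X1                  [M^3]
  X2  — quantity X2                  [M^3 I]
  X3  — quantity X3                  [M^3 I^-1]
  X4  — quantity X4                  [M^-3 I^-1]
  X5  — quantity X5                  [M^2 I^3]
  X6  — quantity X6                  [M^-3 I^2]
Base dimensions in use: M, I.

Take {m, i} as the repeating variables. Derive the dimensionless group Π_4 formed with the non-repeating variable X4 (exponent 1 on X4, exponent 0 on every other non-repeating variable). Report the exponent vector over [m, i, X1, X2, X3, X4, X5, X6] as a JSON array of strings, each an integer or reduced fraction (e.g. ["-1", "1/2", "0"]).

["3", "1", "0", "0", "0", "1", "0", "0"]

Write exponents as rows M,I / cols m,i,X1,X2,X3,X4,X5,X6:
  M: [ 1  0  3  3  3 -3  2 -3]
  I: [ 0  1  0  1 -1 -1  3  2]
Row reduction gives pivot columns m,i; rank = 2
Pivot set = {m,i}, free = {X1,X2,X3,X4,X5,X6}
RREF:
  r0: [   1    0    3    3    3   -3    2   -3]
  r1: [   0    1    0    1   -1   -1    3    2]
Fix exponent of X4 at 1, X1 at 0, X2 at 0, X3 at 0, X5 at 0, X6 at 0; solve each RREF row for its pivot's exponent:
  r0: exp(m) + (-3)·1 = 0 ⇒ exp(m) = 3
  r1: exp(i) + (-1)·1 = 0 ⇒ exp(i) = 1
Π_4 = m^3 · i · X4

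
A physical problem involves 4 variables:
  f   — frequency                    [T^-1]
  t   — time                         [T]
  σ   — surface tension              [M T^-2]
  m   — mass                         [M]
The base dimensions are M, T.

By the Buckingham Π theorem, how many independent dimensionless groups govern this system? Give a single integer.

2

Exponent matrix [M,T] × [f,t,σ,m]:
  M: [ 0  0  1  1]
  T: [-1  1 -2  0]
Row reduction gives pivot columns f,σ; rank = 2
4 vars − rank 2 = 2 Π groups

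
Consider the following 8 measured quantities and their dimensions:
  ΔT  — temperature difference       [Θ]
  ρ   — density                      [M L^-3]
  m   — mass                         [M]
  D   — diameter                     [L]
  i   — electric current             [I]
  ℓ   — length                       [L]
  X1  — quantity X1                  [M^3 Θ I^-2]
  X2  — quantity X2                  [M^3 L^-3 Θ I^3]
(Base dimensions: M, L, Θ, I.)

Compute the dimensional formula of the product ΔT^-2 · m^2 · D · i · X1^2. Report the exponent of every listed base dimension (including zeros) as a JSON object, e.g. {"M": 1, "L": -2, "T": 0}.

{"M": 8, "L": 1, "Θ": 0, "I": -3}

Exponent matrix [M,L,Θ,I] × [ΔT,ρ,m,D,i,ℓ,X1,X2]:
  M: [ 0  1  1  0  0  0  3  3]
  L: [ 0 -3  0  1  0  1  0 -3]
  Θ: [ 1  0  0  0  0  0  1  1]
  I: [ 0  0  0  0  1  0 -2  3]
  [M]: (-2)·0+(2)·1+(1)·0+(1)·0+(2)·3 = 8
  [L]: (-2)·0+(2)·0+(1)·1+(1)·0+(2)·0 = 1
  [Θ]: (-2)·1+(2)·0+(1)·0+(1)·0+(2)·1 = 0
  [I]: (-2)·0+(2)·0+(1)·0+(1)·1+(2)·-2 = -3
⇒ M^8 L I^-3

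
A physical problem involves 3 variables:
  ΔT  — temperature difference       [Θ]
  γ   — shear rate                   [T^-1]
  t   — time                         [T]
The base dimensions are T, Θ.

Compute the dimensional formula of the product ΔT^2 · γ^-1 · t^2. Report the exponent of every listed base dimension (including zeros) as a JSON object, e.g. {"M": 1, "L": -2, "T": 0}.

{"T": 3, "Θ": 2}

Exponent matrix [T,Θ] × [ΔT,γ,t]:
  T: [ 0 -1  1]
  Θ: [ 1  0  0]
  [T]: (2)·0+(-1)·-1+(2)·1 = 3
  [Θ]: (2)·1+(-1)·0+(2)·0 = 2
⇒ T^3 Θ^2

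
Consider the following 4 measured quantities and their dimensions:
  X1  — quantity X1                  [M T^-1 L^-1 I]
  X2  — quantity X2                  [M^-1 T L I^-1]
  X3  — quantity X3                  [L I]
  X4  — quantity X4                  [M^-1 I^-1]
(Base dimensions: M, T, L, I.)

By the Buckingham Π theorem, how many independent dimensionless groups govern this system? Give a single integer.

1

Write exponents as rows M,T,L,I / cols X1,X2,X3,X4:
  M: [ 1 -1  0 -1]
  T: [-1  1  0  0]
  L: [-1  1  1  0]
  I: [ 1 -1  1 -1]
RREF → pivots at {X1,X3,X4} ⇒ r = 3
n=4, r=3 ⇒ 1 dimensionless group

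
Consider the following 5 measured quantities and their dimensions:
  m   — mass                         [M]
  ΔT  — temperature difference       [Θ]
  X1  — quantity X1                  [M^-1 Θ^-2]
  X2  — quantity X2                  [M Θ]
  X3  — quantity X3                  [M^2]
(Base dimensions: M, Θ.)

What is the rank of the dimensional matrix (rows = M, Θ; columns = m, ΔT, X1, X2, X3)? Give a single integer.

Write exponents as rows M,Θ / cols m,ΔT,X1,X2,X3:
  M: [ 1  0 -1  1  2]
  Θ: [ 0  1 -2  1  0]
RREF → pivots at {m,ΔT} ⇒ r = 2

2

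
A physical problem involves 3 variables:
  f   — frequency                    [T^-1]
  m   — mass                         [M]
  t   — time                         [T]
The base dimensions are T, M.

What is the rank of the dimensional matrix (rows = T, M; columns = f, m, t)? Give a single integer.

Write exponents as rows T,M / cols f,m,t:
  T: [-1  0  1]
  M: [ 0  1  0]
Row reduction gives pivot columns f,m; rank = 2

2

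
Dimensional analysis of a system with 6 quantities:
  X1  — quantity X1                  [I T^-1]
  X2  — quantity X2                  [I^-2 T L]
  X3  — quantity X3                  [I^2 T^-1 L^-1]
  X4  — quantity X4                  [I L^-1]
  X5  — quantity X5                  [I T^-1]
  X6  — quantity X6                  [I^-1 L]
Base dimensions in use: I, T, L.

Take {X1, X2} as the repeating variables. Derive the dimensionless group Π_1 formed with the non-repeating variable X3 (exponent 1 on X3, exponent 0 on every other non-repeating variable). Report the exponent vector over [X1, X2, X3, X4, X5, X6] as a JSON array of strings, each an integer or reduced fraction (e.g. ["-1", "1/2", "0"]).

["0", "1", "1", "0", "0", "0"]

Dimensional matrix (I×T×L by X1×X2×X3×X4×X5×X6):
  I: [ 1 -2  2  1  1 -1]
  T: [-1  1 -1  0 -1  0]
  L: [ 0  1 -1 -1  0  1]
Echelon form has 2 nonzero rows (pivots: X1,X2)
Pivot set = {X1,X2}, free = {X3,X4,X5,X6}
RREF:
  r0: [   1    0    0   -1    1    1]
  r1: [   0    1   -1   -1    0    1]
  r2: [   0    0    0    0    0    0]
Fix exponent of X3 at 1, X4 at 0, X5 at 0, X6 at 0; solve each RREF row for its pivot's exponent:
  r0: exp(X1) + (0)·1 = 0 ⇒ exp(X1) = 0
  r1: exp(X2) + (-1)·1 = 0 ⇒ exp(X2) = 1
Π_1 = X2 · X3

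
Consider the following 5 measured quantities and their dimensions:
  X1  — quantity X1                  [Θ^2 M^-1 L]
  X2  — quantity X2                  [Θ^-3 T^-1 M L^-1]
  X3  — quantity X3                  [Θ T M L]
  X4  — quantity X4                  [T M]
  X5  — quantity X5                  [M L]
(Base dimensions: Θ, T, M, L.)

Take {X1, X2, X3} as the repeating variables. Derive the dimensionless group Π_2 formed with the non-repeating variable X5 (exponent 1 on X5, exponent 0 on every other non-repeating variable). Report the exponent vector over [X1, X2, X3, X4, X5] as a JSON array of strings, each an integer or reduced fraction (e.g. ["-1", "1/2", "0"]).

["-1", "-1", "-1", "0", "1"]

Dimensional matrix (Θ×T×M×L by X1×X2×X3×X4×X5):
  Θ: [ 2 -3  1  0  0]
  T: [ 0 -1  1  1  0]
  M: [-1  1  1  1  1]
  L: [ 1 -1  1  0  1]
RREF → pivots at {X1,X2,X3} ⇒ r = 3
Repeat: X1,X2,X3; free: X4,X5
RREF:
  r0: [   1    0    0   -1    1]
  r1: [   0    1    0 -1/2    1]
  r2: [   0    0    1  1/2    1]
  r3: [   0    0    0    0    0]
Fix exponent of X5 at 1, X4 at 0; solve each RREF row for its pivot's exponent:
  r0: exp(X1) + (1)·1 = 0 ⇒ exp(X1) = -1
  r1: exp(X2) + (1)·1 = 0 ⇒ exp(X2) = -1
  r2: exp(X3) + (1)·1 = 0 ⇒ exp(X3) = -1
Π_2 = X1^-1 · X2^-1 · X3^-1 · X5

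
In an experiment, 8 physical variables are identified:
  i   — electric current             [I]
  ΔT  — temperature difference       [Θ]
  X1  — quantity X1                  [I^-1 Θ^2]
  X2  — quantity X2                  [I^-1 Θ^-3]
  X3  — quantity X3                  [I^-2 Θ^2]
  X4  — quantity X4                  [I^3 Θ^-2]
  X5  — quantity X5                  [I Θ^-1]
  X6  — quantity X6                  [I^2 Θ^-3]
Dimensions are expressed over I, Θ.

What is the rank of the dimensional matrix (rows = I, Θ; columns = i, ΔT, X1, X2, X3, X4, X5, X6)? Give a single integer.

Exponent matrix [I,Θ] × [i,ΔT,X1,X2,X3,X4,X5,X6]:
  I: [ 1  0 -1 -1 -2  3  1  2]
  Θ: [ 0  1  2 -3  2 -2 -1 -3]
Row reduction gives pivot columns i,ΔT; rank = 2

2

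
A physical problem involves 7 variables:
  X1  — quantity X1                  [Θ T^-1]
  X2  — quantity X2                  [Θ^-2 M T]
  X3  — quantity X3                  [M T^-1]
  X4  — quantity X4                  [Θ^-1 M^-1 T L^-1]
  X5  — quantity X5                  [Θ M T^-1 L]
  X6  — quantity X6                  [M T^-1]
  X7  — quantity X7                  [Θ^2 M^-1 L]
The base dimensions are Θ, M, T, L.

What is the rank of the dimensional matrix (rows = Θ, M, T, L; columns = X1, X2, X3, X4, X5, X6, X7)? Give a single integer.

3

Dimensional matrix (Θ×M×T×L by X1×X2×X3×X4×X5×X6×X7):
  Θ: [ 1 -2  0 -1  1  0  2]
  M: [ 0  1  1 -1  1  1 -1]
  T: [-1  1 -1  1 -1 -1  0]
  L: [ 0  0  0 -1  1  0  1]
Echelon form has 3 nonzero rows (pivots: X1,X2,X4)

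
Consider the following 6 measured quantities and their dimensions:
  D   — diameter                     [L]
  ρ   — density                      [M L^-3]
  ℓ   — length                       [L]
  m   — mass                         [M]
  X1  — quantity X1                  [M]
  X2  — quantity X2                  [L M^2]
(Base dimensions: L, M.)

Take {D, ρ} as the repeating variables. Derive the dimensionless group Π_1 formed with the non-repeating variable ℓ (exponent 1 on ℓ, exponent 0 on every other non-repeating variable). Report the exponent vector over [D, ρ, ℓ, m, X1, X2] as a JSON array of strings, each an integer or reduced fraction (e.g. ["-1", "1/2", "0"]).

["-1", "0", "1", "0", "0", "0"]

Write exponents as rows L,M / cols D,ρ,ℓ,m,X1,X2:
  L: [ 1 -3  1  0  0  1]
  M: [ 0  1  0  1  1  2]
Row reduction gives pivot columns D,ρ; rank = 2
Repeat: D,ρ; free: ℓ,m,X1,X2
RREF:
  r0: [   1    0    1    3    3    7]
  r1: [   0    1    0    1    1    2]
Fix exponent of ℓ at 1, m at 0, X1 at 0, X2 at 0; solve each RREF row for its pivot's exponent:
  r0: exp(D) + (1)·1 = 0 ⇒ exp(D) = -1
  r1: exp(ρ) + (0)·1 = 0 ⇒ exp(ρ) = 0
Π_1 = D^-1 · ℓ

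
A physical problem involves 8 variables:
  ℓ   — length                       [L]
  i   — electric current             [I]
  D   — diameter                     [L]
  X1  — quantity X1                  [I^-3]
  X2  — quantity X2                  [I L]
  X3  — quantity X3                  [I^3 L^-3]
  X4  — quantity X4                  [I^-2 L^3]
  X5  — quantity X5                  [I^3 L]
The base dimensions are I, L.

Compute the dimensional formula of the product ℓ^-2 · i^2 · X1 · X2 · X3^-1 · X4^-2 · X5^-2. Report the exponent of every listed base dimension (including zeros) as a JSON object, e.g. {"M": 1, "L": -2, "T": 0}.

Dimensional matrix (I×L by ℓ×i×D×X1×X2×X3×X4×X5):
  I: [ 0  1  0 -3  1  3 -2  3]
  L: [ 1  0  1  0  1 -3  3  1]
  [I]: (-2)·0+(2)·1+(1)·-3+(1)·1+(-1)·3+(-2)·-2+(-2)·3 = -5
  [L]: (-2)·1+(2)·0+(1)·0+(1)·1+(-1)·-3+(-2)·3+(-2)·1 = -6
⇒ I^-5 L^-6

{"I": -5, "L": -6}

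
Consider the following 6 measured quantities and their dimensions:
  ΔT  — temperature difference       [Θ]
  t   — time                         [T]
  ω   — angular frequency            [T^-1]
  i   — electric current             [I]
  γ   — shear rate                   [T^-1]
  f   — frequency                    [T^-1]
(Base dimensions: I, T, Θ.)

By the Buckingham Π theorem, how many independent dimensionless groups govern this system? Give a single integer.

Exponent matrix [I,T,Θ] × [ΔT,t,ω,i,γ,f]:
  I: [ 0  0  0  1  0  0]
  T: [ 0  1 -1  0 -1 -1]
  Θ: [ 1  0  0  0  0  0]
RREF → pivots at {ΔT,t,i} ⇒ r = 3
6 vars − rank 3 = 3 Π groups

3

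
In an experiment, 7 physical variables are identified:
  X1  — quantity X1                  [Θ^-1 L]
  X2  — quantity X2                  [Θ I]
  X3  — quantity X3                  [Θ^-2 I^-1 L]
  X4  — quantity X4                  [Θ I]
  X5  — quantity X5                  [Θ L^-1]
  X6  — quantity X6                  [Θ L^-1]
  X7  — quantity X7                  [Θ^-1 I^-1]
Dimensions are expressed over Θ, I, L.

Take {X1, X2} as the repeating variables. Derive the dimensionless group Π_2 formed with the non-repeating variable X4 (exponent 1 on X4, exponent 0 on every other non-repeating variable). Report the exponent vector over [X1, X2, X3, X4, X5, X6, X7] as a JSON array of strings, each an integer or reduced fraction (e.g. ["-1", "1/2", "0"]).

Exponent matrix [Θ,I,L] × [X1,X2,X3,X4,X5,X6,X7]:
  Θ: [-1  1 -2  1  1  1 -1]
  I: [ 0  1 -1  1  0  0 -1]
  L: [ 1  0  1  0 -1 -1  0]
Echelon form has 2 nonzero rows (pivots: X1,X2)
Pivot set = {X1,X2}, free = {X3,X4,X5,X6,X7}
RREF:
  r0: [   1    0    1    0   -1   -1    0]
  r1: [   0    1   -1    1    0    0   -1]
  r2: [   0    0    0    0    0    0    0]
Fix exponent of X4 at 1, X3 at 0, X5 at 0, X6 at 0, X7 at 0; solve each RREF row for its pivot's exponent:
  r0: exp(X1) + (0)·1 = 0 ⇒ exp(X1) = 0
  r1: exp(X2) + (1)·1 = 0 ⇒ exp(X2) = -1
Π_2 = X2^-1 · X4

["0", "-1", "0", "1", "0", "0", "0"]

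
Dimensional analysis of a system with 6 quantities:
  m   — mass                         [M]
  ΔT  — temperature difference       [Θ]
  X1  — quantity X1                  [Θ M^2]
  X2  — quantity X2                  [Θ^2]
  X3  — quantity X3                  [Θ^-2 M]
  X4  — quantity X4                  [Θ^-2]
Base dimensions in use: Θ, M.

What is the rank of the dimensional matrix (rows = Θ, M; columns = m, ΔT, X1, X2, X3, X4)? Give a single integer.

2

Write exponents as rows Θ,M / cols m,ΔT,X1,X2,X3,X4:
  Θ: [ 0  1  1  2 -2 -2]
  M: [ 1  0  2  0  1  0]
Row reduction gives pivot columns m,ΔT; rank = 2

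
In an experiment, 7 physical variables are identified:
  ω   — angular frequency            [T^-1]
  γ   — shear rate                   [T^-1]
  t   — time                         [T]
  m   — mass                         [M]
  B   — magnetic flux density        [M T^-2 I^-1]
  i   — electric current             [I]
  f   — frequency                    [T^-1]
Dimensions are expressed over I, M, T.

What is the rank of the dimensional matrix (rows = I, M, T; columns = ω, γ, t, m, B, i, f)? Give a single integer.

3

Dimensional matrix (I×M×T by ω×γ×t×m×B×i×f):
  I: [ 0  0  0  0 -1  1  0]
  M: [ 0  0  0  1  1  0  0]
  T: [-1 -1  1  0 -2  0 -1]
Echelon form has 3 nonzero rows (pivots: ω,m,B)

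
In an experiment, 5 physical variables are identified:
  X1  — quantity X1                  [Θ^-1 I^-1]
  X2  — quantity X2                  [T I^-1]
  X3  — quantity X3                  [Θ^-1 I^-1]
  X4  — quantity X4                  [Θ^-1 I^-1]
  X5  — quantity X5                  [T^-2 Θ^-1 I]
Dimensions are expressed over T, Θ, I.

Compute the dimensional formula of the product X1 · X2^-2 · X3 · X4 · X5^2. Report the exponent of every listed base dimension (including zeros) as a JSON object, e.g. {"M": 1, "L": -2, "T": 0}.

{"T": -6, "Θ": -5, "I": 1}

Dimensional matrix (T×Θ×I by X1×X2×X3×X4×X5):
  T: [ 0  1  0  0 -2]
  Θ: [-1  0 -1 -1 -1]
  I: [-1 -1 -1 -1  1]
  [T]: (1)·0+(-2)·1+(1)·0+(1)·0+(2)·-2 = -6
  [Θ]: (1)·-1+(-2)·0+(1)·-1+(1)·-1+(2)·-1 = -5
  [I]: (1)·-1+(-2)·-1+(1)·-1+(1)·-1+(2)·1 = 1
⇒ T^-6 Θ^-5 I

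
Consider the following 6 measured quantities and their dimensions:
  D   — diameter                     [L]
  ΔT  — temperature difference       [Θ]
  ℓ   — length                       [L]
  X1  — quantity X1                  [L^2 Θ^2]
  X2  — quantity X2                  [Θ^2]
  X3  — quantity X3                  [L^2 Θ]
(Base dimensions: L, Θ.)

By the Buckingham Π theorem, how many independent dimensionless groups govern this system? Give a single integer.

Write exponents as rows L,Θ / cols D,ΔT,ℓ,X1,X2,X3:
  L: [ 1  0  1  2  0  2]
  Θ: [ 0  1  0  2  2  1]
RREF → pivots at {D,ΔT} ⇒ r = 2
n=6, r=2 ⇒ 4 dimensionless groups

4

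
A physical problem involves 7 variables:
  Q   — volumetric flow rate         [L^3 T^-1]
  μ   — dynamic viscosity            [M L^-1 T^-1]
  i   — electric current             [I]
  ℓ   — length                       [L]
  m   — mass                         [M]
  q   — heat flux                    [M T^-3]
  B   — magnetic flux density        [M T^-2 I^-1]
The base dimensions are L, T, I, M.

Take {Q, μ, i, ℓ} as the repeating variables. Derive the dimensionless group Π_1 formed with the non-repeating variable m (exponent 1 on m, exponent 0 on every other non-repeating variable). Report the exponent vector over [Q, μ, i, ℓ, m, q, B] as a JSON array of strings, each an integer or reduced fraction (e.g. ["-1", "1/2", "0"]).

["1", "-1", "0", "-4", "1", "0", "0"]

Dimensional matrix (L×T×I×M by Q×μ×i×ℓ×m×q×B):
  L: [ 3 -1  0  1  0  0  0]
  T: [-1 -1  0  0  0 -3 -2]
  I: [ 0  0  1  0  0  0 -1]
  M: [ 0  1  0  0  1  1  1]
RREF → pivots at {Q,μ,i,ℓ} ⇒ r = 4
Pivot set = {Q,μ,i,ℓ}, free = {m,q,B}
RREF:
  r0: [   1    0    0    0   -1    2    1]
  r1: [   0    1    0    0    1    1    1]
  r2: [   0    0    1    0    0    0   -1]
  r3: [   0    0    0    1    4   -5   -2]
Fix exponent of m at 1, q at 0, B at 0; solve each RREF row for its pivot's exponent:
  r0: exp(Q) + (-1)·1 = 0 ⇒ exp(Q) = 1
  r1: exp(μ) + (1)·1 = 0 ⇒ exp(μ) = -1
  r2: exp(i) + (0)·1 = 0 ⇒ exp(i) = 0
  r3: exp(ℓ) + (4)·1 = 0 ⇒ exp(ℓ) = -4
Π_1 = Q · μ^-1 · ℓ^-4 · m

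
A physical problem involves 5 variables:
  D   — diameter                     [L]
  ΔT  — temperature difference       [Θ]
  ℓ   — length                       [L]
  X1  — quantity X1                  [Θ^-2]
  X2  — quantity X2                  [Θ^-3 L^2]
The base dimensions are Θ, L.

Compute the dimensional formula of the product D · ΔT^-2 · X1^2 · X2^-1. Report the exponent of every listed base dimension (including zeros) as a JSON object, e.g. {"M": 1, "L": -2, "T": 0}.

Exponent matrix [Θ,L] × [D,ΔT,ℓ,X1,X2]:
  Θ: [ 0  1  0 -2 -3]
  L: [ 1  0  1  0  2]
  [Θ]: (1)·0+(-2)·1+(2)·-2+(-1)·-3 = -3
  [L]: (1)·1+(-2)·0+(2)·0+(-1)·2 = -1
⇒ Θ^-3 L^-1

{"Θ": -3, "L": -1}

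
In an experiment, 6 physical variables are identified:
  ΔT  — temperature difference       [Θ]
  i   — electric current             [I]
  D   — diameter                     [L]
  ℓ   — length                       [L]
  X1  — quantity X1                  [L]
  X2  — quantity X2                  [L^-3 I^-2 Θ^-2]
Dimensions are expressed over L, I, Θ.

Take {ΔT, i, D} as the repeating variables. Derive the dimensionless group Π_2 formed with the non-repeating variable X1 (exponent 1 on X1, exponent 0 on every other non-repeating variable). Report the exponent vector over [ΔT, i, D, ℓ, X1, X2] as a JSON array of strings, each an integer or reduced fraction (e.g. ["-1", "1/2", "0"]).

Write exponents as rows L,I,Θ / cols ΔT,i,D,ℓ,X1,X2:
  L: [ 0  0  1  1  1 -3]
  I: [ 0  1  0  0  0 -2]
  Θ: [ 1  0  0  0  0 -2]
RREF → pivots at {ΔT,i,D} ⇒ r = 3
Pivot set = {ΔT,i,D}, free = {ℓ,X1,X2}
RREF:
  r0: [   1    0    0    0    0   -2]
  r1: [   0    1    0    0    0   -2]
  r2: [   0    0    1    1    1   -3]
Fix exponent of X1 at 1, ℓ at 0, X2 at 0; solve each RREF row for its pivot's exponent:
  r0: exp(ΔT) + (0)·1 = 0 ⇒ exp(ΔT) = 0
  r1: exp(i) + (0)·1 = 0 ⇒ exp(i) = 0
  r2: exp(D) + (1)·1 = 0 ⇒ exp(D) = -1
Π_2 = D^-1 · X1

["0", "0", "-1", "0", "1", "0"]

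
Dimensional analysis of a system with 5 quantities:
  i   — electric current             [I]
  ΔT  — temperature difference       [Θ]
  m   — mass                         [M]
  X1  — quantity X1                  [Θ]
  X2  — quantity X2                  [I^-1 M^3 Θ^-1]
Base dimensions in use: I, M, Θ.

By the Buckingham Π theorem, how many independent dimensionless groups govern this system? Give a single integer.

Dimensional matrix (I×M×Θ by i×ΔT×m×X1×X2):
  I: [ 1  0  0  0 -1]
  M: [ 0  0  1  0  3]
  Θ: [ 0  1  0  1 -1]
Echelon form has 3 nonzero rows (pivots: i,ΔT,m)
5 vars − rank 3 = 2 Π groups

2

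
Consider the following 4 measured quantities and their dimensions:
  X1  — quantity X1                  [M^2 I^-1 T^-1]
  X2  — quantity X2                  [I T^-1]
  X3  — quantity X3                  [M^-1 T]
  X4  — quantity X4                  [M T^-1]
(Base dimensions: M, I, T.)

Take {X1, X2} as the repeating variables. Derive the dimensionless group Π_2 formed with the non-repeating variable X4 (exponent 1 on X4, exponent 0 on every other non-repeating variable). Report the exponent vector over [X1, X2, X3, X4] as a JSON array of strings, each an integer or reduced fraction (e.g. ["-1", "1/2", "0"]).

["-1/2", "-1/2", "0", "1"]

Dimensional matrix (M×I×T by X1×X2×X3×X4):
  M: [ 2  0 -1  1]
  I: [-1  1  0  0]
  T: [-1 -1  1 -1]
Row reduction gives pivot columns X1,X2; rank = 2
Repeat: X1,X2; free: X3,X4
RREF:
  r0: [   1    0 -1/2  1/2]
  r1: [   0    1 -1/2  1/2]
  r2: [   0    0    0    0]
Fix exponent of X4 at 1, X3 at 0; solve each RREF row for its pivot's exponent:
  r0: exp(X1) + (1/2)·1 = 0 ⇒ exp(X1) = -1/2
  r1: exp(X2) + (1/2)·1 = 0 ⇒ exp(X2) = -1/2
Π_2 = X1^(-1/2) · X2^(-1/2) · X4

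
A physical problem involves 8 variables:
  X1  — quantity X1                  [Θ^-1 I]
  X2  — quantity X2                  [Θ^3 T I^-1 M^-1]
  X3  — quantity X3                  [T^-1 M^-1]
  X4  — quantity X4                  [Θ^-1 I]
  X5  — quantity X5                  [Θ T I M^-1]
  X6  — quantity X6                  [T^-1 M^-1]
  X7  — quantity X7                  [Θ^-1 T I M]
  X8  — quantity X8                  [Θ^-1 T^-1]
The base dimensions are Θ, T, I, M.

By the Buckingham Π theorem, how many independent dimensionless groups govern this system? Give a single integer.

5

Dimensional matrix (Θ×T×I×M by X1×X2×X3×X4×X5×X6×X7×X8):
  Θ: [-1  3  0 -1  1  0 -1 -1]
  T: [ 0  1 -1  0  1 -1  1 -1]
  I: [ 1 -1  0  1  1  0  1  0]
  M: [ 0 -1 -1  0 -1 -1  1  0]
RREF → pivots at {X1,X2,X3} ⇒ r = 3
8 vars − rank 3 = 5 Π groups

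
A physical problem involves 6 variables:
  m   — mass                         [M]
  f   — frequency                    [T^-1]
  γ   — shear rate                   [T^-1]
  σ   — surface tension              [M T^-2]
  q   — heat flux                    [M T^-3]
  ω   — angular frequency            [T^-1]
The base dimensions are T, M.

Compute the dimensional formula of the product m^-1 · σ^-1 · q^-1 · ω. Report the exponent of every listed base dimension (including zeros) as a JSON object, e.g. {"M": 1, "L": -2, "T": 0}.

{"T": 4, "M": -3}

Dimensional matrix (T×M by m×f×γ×σ×q×ω):
  T: [ 0 -1 -1 -2 -3 -1]
  M: [ 1  0  0  1  1  0]
  [T]: (-1)·0+(-1)·-2+(-1)·-3+(1)·-1 = 4
  [M]: (-1)·1+(-1)·1+(-1)·1+(1)·0 = -3
⇒ T^4 M^-3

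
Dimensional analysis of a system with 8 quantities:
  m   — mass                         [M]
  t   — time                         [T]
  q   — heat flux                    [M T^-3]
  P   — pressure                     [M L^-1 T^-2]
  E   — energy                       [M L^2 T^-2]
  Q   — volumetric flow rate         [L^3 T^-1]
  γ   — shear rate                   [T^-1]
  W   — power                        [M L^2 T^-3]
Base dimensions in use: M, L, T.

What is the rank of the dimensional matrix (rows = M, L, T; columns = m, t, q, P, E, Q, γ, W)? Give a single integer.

3

Exponent matrix [M,L,T] × [m,t,q,P,E,Q,γ,W]:
  M: [ 1  0  1  1  1  0  0  1]
  L: [ 0  0  0 -1  2  3  0  2]
  T: [ 0  1 -3 -2 -2 -1 -1 -3]
Row reduction gives pivot columns m,t,P; rank = 3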